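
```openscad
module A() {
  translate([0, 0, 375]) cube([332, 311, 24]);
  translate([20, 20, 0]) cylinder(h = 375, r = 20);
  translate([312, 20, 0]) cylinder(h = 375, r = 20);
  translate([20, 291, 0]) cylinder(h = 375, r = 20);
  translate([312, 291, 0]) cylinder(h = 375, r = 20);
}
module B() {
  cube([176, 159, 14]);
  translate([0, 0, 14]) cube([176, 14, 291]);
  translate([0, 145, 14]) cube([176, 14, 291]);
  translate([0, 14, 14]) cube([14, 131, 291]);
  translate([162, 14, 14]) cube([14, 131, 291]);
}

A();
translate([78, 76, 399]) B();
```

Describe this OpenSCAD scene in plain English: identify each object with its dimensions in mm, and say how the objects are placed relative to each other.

A is a simple wooden stool: a rectangular seat 332 mm (x) by 311 mm (y), 24 mm thick, top face at z = 399 mm, on four round legs, each 40 mm in diameter. The legs rest on z = 0, each leg's axis is inset half a diameter from the nearest pair of seat edges (so the leg's bounding box is flush with the corner).

B is an open storage box with external size 176×159×305 mm and wall thickness 14 mm (the base is also 14 mm thick). The base covers the whole footprint; the four walls stand on the base, with the y-facing walls full-width and the x-facing walls fitting between their inner faces.

The open box is on top of the stool, centred.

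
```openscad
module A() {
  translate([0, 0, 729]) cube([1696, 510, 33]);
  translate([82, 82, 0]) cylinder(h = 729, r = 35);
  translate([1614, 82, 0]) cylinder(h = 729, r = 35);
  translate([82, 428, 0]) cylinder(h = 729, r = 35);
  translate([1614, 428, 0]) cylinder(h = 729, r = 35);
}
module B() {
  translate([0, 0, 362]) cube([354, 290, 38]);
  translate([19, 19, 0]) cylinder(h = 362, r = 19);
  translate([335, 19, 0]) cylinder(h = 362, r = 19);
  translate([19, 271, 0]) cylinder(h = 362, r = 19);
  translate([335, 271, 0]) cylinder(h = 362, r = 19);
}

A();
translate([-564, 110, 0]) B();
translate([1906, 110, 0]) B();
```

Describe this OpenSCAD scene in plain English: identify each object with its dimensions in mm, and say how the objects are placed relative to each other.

A is a rectangular dining table. The top is 1696×510×33 mm with its upper surface at z = 762 mm. It stands on four round legs of 70 mm diameter, each leg's bounding box inset 47 mm from the nearest pair of top edges, running from the floor to the underside of the top.

B is a simple wooden stool: a rectangular seat 354 mm (x) by 290 mm (y), 38 mm thick, top face at z = 400 mm, on four round legs, each 38 mm in diameter. The legs rest on z = 0, each leg's axis is inset half a diameter from the nearest pair of seat edges (so the leg's bounding box is flush with the corner).

Two stools sit around the table at the −x, +x sides.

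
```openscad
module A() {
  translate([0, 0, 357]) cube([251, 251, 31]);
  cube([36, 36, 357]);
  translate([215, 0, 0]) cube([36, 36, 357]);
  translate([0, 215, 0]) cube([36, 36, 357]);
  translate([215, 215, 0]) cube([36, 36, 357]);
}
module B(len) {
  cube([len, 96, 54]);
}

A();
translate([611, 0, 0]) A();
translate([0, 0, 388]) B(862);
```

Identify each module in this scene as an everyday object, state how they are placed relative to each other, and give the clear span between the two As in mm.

A is a stool. B is a beam. A beam spans the tops of two stools. The clear span between the two stools is 360 mm.

Second stool starts at x = 611; first ends at x = 251; clear span = 611 − 251 = 360 mm.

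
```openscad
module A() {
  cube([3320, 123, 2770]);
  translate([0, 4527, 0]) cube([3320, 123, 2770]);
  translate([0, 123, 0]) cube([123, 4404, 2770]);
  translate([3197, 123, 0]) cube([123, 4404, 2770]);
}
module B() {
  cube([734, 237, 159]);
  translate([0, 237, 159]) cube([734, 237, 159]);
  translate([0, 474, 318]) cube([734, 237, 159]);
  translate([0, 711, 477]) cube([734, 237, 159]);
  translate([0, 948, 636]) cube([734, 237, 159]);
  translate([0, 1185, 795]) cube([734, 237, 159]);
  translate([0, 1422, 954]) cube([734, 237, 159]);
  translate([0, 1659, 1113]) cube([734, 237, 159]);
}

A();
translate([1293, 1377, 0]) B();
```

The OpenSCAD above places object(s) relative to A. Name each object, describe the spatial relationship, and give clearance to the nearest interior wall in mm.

Clearances: x = 1170, y = 1254; minimum 1170 mm.

A is a house frame. B is a staircase. The staircase sits inside the house frame, centred. The clearance to the nearest interior wall is 1170 mm.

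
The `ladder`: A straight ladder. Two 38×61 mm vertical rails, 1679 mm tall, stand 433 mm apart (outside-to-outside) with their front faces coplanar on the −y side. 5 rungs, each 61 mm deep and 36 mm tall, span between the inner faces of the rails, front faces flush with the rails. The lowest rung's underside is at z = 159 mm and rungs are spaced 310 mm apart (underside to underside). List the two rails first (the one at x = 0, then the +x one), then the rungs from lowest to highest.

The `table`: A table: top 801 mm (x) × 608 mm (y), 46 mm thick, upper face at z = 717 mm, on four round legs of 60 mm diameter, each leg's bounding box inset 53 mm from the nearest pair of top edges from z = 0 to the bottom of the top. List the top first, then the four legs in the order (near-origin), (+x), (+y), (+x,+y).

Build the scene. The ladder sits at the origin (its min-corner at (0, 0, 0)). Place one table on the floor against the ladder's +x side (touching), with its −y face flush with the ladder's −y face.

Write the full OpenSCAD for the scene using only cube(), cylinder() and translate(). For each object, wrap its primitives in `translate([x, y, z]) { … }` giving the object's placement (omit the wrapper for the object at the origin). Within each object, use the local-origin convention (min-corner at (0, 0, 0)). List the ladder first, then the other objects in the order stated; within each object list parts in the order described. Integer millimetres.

cube([38, 61, 1679]);
translate([395, 0, 0]) cube([38, 61, 1679]);
translate([38, 0, 159]) cube([357, 61, 36]);
translate([38, 0, 469]) cube([357, 61, 36]);
translate([38, 0, 779]) cube([357, 61, 36]);
translate([38, 0, 1089]) cube([357, 61, 36]);
translate([38, 0, 1399]) cube([357, 61, 36]);
translate([433, 0, 0]) {
  translate([0, 0, 671]) cube([801, 608, 46]);
  translate([83, 83, 0]) cylinder(h = 671, r = 30);
  translate([718, 83, 0]) cylinder(h = 671, r = 30);
  translate([83, 525, 0]) cylinder(h = 671, r = 30);
  translate([718, 525, 0]) cylinder(h = 671, r = 30);
}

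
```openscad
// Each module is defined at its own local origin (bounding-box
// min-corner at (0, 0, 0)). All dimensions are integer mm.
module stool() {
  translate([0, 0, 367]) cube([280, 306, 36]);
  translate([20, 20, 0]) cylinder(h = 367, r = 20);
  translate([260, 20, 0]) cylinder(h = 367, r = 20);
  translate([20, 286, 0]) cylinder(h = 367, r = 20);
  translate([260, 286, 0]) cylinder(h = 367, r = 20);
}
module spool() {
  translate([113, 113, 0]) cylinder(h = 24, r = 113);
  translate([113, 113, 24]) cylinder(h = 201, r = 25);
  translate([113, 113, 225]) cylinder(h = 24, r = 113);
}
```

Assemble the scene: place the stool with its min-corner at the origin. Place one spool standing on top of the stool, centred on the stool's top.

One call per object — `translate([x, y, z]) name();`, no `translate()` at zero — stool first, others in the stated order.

stool();
translate([27, 40, 403]) spool();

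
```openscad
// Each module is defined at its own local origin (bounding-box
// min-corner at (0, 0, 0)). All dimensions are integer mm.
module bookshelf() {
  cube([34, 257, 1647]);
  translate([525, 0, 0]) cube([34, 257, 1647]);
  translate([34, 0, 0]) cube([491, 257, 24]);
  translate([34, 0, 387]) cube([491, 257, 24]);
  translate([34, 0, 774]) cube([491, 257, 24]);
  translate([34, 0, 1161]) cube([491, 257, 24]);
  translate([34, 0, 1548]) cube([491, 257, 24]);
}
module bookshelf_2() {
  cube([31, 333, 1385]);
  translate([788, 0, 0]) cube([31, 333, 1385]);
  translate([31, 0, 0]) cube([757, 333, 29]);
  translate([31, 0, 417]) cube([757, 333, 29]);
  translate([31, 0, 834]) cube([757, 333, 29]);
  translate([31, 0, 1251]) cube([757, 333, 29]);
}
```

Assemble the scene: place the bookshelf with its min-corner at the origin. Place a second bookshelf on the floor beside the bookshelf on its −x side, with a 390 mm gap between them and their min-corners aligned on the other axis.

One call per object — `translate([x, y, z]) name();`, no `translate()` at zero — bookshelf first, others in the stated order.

bookshelf();
translate([-1209, 0, 0]) bookshelf_2();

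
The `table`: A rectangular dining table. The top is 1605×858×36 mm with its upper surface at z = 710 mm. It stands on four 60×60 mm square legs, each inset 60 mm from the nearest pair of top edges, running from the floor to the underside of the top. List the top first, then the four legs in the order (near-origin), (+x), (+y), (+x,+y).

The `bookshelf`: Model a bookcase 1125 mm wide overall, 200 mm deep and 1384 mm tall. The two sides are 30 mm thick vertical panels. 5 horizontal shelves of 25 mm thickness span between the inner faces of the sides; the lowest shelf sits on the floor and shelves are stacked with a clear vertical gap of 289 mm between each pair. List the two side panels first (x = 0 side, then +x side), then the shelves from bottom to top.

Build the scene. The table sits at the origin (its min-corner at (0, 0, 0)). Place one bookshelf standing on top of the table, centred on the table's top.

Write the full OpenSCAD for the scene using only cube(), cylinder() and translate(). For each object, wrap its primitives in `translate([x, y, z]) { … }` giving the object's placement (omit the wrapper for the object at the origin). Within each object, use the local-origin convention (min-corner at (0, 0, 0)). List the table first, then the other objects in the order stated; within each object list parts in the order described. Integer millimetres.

translate([0, 0, 674]) cube([1605, 858, 36]);
translate([60, 60, 0]) cube([60, 60, 674]);
translate([1485, 60, 0]) cube([60, 60, 674]);
translate([60, 738, 0]) cube([60, 60, 674]);
translate([1485, 738, 0]) cube([60, 60, 674]);
translate([240, 329, 710]) {
  cube([30, 200, 1384]);
  translate([1095, 0, 0]) cube([30, 200, 1384]);
  translate([30, 0, 0]) cube([1065, 200, 25]);
  translate([30, 0, 314]) cube([1065, 200, 25]);
  translate([30, 0, 628]) cube([1065, 200, 25]);
  translate([30, 0, 942]) cube([1065, 200, 25]);
  translate([30, 0, 1256]) cube([1065, 200, 25]);
}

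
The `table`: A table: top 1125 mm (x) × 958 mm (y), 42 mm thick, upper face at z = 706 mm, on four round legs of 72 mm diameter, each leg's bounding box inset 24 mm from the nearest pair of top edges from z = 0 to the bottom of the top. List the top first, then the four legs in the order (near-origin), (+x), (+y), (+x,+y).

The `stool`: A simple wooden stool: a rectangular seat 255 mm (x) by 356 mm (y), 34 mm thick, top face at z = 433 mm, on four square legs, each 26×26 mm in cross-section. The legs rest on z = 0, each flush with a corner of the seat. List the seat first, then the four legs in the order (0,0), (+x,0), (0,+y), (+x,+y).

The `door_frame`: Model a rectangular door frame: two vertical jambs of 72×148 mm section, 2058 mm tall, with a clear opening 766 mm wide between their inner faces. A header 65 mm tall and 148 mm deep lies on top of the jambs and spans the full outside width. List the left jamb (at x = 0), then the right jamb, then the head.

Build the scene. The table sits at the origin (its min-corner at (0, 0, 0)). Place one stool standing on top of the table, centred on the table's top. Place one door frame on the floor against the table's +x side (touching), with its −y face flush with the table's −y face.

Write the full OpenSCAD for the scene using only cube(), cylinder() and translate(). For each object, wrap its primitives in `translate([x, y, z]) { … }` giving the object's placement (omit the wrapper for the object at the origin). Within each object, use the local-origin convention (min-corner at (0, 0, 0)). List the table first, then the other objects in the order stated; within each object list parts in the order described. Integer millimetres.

translate([0, 0, 664]) cube([1125, 958, 42]);
translate([60, 60, 0]) cylinder(h = 664, r = 36);
translate([1065, 60, 0]) cylinder(h = 664, r = 36);
translate([60, 898, 0]) cylinder(h = 664, r = 36);
translate([1065, 898, 0]) cylinder(h = 664, r = 36);
translate([435, 301, 706]) {
  translate([0, 0, 399]) cube([255, 356, 34]);
  cube([26, 26, 399]);
  translate([229, 0, 0]) cube([26, 26, 399]);
  translate([0, 330, 0]) cube([26, 26, 399]);
  translate([229, 330, 0]) cube([26, 26, 399]);
}
translate([1125, 0, 0]) {
  cube([72, 148, 2058]);
  translate([838, 0, 0]) cube([72, 148, 2058]);
  translate([0, 0, 2058]) cube([910, 148, 65]);
}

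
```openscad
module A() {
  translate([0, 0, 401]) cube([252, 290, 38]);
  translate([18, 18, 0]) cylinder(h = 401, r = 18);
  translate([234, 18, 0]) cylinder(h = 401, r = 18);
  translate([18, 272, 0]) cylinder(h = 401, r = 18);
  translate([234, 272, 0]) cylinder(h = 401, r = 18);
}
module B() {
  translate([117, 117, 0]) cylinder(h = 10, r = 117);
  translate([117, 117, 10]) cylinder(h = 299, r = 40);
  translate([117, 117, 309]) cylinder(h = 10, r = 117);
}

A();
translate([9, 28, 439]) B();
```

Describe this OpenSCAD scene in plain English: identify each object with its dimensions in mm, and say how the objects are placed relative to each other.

A is a four-legged stool. The seat is a 252×290×38 mm slab whose top surface is at z = 439 mm; four round legs, each 36 mm in diameter, run from the floor (z = 0) to the underside of the seat, each leg's axis is inset half a diameter from the nearest pair of seat edges (so the leg's bounding box is flush with the corner).

B is a spool: two coaxial disc flanges of radius 117 mm and thickness 10 mm, joined by a core cylinder of radius 40 mm and height 299 mm. The lower flange rests on z = 0 and the three cylinders share a vertical axis.

The spool is on top of the stool, centred.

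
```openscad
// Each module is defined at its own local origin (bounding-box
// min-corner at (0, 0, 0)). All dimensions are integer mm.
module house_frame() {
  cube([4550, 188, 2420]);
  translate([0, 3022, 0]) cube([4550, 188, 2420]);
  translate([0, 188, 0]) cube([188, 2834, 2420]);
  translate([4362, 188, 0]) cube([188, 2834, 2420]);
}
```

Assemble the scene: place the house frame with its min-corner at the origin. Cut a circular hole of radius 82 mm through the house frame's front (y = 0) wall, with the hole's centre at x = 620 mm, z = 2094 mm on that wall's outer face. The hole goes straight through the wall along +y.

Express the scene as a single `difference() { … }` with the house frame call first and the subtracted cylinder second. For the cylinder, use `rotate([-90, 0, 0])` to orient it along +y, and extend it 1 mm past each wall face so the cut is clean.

difference() {
  house_frame();
  translate([620, -1, 2094]) rotate([-90, 0, 0]) cylinder(h = 190, r = 82);
}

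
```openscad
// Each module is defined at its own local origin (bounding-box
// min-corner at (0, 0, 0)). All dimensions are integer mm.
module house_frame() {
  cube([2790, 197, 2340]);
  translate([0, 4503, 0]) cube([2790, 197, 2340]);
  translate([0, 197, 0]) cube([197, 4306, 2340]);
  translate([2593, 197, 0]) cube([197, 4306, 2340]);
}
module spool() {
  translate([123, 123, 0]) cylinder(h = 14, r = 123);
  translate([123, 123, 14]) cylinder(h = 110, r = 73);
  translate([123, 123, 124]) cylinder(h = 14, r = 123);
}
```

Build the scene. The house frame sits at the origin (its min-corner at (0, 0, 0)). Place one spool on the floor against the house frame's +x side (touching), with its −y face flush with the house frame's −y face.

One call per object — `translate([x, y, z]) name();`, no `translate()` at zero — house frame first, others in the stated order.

house_frame();
translate([2790, 0, 0]) spool();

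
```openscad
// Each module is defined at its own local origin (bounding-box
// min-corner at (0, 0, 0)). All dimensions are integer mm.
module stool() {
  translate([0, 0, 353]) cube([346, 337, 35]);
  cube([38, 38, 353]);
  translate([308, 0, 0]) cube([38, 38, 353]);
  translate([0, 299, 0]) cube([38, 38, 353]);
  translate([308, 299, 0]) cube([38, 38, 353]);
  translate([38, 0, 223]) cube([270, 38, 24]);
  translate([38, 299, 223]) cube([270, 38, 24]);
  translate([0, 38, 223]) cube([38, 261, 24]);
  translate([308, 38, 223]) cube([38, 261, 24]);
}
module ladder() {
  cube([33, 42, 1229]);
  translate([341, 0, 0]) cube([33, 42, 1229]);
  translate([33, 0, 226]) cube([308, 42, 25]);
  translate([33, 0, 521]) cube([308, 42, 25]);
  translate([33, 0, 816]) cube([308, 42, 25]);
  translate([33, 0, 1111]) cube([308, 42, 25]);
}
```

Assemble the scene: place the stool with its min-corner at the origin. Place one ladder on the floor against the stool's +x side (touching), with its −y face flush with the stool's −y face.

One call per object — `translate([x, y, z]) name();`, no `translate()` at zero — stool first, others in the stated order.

stool();
translate([346, 0, 0]) ladder();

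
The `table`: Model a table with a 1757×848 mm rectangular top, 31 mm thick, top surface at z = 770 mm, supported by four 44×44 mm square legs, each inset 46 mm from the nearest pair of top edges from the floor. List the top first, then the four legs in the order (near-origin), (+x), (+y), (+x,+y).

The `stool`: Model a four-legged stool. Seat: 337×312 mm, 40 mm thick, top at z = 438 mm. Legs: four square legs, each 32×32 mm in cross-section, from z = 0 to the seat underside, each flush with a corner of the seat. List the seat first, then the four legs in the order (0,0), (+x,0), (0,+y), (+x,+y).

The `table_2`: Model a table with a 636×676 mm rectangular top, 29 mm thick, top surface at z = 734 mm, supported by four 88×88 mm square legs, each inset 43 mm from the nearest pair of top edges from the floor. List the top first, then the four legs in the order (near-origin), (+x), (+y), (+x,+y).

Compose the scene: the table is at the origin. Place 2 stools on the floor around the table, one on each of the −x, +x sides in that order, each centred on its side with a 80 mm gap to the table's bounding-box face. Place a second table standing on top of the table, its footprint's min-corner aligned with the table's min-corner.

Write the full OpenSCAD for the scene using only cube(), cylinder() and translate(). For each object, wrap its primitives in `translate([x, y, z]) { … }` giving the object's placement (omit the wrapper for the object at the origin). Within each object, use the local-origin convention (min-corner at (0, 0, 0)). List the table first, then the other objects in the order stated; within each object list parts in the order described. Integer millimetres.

translate([0, 0, 739]) cube([1757, 848, 31]);
translate([46, 46, 0]) cube([44, 44, 739]);
translate([1667, 46, 0]) cube([44, 44, 739]);
translate([46, 758, 0]) cube([44, 44, 739]);
translate([1667, 758, 0]) cube([44, 44, 739]);
translate([-417, 268, 0]) {
  translate([0, 0, 398]) cube([337, 312, 40]);
  cube([32, 32, 398]);
  translate([305, 0, 0]) cube([32, 32, 398]);
  translate([0, 280, 0]) cube([32, 32, 398]);
  translate([305, 280, 0]) cube([32, 32, 398]);
}
translate([1837, 268, 0]) {
  translate([0, 0, 398]) cube([337, 312, 40]);
  cube([32, 32, 398]);
  translate([305, 0, 0]) cube([32, 32, 398]);
  translate([0, 280, 0]) cube([32, 32, 398]);
  translate([305, 280, 0]) cube([32, 32, 398]);
}
translate([0, 0, 770]) {
  translate([0, 0, 705]) cube([636, 676, 29]);
  translate([43, 43, 0]) cube([88, 88, 705]);
  translate([505, 43, 0]) cube([88, 88, 705]);
  translate([43, 545, 0]) cube([88, 88, 705]);
  translate([505, 545, 0]) cube([88, 88, 705]);
}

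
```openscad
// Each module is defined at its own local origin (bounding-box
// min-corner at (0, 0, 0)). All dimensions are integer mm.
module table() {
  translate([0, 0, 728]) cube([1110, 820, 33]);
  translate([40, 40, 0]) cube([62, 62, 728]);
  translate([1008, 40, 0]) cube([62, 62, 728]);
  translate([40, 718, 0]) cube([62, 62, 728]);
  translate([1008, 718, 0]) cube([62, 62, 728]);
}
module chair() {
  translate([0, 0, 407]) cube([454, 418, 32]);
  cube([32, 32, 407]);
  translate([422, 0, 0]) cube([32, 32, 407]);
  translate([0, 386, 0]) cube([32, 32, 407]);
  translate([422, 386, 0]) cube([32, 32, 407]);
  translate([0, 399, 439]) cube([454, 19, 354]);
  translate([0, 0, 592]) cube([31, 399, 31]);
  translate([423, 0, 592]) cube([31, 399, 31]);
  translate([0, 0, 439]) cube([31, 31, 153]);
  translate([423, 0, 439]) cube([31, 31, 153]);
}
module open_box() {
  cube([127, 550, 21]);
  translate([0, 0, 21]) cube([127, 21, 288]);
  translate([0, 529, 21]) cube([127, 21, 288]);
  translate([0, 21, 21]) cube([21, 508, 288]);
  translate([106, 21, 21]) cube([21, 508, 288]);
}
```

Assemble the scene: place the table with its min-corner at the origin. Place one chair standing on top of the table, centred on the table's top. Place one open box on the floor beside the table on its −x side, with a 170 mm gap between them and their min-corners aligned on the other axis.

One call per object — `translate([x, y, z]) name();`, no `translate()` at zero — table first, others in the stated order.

table();
translate([328, 201, 761]) chair();
translate([-297, 0, 0]) open_box();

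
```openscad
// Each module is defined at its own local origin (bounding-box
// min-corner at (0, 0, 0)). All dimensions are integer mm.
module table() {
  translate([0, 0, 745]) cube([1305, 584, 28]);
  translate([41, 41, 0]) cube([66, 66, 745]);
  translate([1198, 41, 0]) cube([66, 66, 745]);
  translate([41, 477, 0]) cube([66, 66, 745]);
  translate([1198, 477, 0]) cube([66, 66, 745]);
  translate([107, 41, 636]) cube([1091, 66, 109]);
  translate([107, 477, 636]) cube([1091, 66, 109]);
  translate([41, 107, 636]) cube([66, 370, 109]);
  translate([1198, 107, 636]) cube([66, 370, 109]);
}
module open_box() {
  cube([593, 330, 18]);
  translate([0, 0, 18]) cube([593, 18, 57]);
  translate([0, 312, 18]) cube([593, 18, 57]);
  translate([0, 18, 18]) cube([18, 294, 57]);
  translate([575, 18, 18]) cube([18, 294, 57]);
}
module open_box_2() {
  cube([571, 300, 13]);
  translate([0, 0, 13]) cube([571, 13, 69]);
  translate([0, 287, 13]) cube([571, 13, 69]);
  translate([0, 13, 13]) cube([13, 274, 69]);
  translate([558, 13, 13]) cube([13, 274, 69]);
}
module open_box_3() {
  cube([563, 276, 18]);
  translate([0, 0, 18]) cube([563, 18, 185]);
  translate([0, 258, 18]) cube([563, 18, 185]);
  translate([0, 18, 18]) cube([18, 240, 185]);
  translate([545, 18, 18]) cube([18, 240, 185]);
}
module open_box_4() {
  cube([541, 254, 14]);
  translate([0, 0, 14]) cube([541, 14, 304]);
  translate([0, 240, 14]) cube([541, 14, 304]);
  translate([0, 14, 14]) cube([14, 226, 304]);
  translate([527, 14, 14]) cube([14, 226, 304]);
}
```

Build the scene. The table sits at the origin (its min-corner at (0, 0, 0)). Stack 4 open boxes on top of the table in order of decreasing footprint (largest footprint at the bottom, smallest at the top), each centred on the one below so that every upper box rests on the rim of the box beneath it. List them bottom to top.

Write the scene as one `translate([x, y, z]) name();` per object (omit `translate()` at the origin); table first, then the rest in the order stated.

table();
translate([356, 127, 773]) open_box();
translate([367, 142, 848]) open_box_2();
translate([371, 154, 930]) open_box_3();
translate([382, 165, 1133]) open_box_4();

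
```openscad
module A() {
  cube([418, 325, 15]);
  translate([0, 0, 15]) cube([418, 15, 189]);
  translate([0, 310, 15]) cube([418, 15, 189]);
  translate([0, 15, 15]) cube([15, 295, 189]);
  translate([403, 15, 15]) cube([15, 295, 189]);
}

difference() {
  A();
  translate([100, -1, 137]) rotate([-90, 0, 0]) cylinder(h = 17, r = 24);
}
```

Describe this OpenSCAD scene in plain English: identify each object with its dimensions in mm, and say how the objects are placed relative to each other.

A is an open-topped rectangular box: outside dimensions 418×325×204 mm, with a uniform wall and base thickness of 15 mm. The base is a full 418×325 slab on the floor; four walls sit on top of the base. The front and back walls (the −y and +y sides) span the full width; the two side walls fit between them.

The open box has a circular hole of radius 24 mm through its front wall, centred at (x = 100, z = 137).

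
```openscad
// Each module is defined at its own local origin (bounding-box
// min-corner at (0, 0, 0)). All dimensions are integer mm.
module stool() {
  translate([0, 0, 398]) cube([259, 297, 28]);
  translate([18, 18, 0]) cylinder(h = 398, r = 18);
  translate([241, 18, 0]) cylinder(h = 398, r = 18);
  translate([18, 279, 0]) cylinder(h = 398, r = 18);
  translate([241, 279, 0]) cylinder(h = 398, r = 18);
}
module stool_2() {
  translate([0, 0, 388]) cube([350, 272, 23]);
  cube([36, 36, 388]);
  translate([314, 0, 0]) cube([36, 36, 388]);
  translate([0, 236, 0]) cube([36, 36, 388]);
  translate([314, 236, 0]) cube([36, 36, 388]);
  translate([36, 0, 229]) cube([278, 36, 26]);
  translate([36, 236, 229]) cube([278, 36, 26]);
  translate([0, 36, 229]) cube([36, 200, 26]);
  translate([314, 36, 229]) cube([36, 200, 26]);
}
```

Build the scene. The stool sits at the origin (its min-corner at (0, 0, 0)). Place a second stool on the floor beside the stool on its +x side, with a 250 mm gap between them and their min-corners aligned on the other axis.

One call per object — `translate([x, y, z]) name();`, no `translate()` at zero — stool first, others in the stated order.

stool();
translate([509, 0, 0]) stool_2();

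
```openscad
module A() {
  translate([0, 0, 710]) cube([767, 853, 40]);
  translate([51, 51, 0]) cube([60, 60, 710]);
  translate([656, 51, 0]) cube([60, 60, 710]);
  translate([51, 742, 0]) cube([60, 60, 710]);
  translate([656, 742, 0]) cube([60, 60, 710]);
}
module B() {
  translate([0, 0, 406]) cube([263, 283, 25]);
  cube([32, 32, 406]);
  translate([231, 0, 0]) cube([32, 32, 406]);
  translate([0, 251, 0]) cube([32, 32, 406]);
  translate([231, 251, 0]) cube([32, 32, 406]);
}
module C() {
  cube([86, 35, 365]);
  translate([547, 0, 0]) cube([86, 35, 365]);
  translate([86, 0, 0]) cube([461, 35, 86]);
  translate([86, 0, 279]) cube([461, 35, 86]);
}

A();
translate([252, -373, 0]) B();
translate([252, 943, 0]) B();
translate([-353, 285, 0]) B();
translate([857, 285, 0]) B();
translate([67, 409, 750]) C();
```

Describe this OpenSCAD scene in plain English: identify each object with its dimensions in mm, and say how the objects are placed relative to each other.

A is a table: top 767 mm (x) × 853 mm (y), 40 mm thick, upper face at z = 750 mm, on four 60×60 mm square legs, each inset 51 mm from the nearest pair of top edges, running from z = 0 to the bottom of the top.

B is a simple wooden stool: a rectangular seat 263 mm (x) by 283 mm (y), 25 mm thick, top face at z = 431 mm, on four square legs, each 32×32 mm in cross-section. The legs rest on z = 0, each flush with a corner of the seat.

C is a picture frame with a 461×193 mm rectangular opening (x by z) and a uniform 86 mm border on every side. Frame depth is 35 mm along y. It is built from two vertical stiles running the full outside height and two horizontal rails spanning the gap between the stiles.

Four stools sit around the table at the −y, +y, −x, +x sides. The picture frame is on top of the table, centred.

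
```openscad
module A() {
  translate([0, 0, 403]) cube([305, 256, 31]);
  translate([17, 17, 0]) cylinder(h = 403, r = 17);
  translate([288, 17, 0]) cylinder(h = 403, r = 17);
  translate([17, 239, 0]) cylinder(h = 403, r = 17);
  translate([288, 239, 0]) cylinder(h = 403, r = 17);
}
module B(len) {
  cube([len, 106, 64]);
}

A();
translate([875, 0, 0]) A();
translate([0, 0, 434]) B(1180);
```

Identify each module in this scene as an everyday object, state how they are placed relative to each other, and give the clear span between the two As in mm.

A is a stool. B is a beam. A beam spans the tops of two stools. The clear span between the two stools is 570 mm.

Second stool starts at x = 875; first ends at x = 305; clear span = 875 − 305 = 570 mm.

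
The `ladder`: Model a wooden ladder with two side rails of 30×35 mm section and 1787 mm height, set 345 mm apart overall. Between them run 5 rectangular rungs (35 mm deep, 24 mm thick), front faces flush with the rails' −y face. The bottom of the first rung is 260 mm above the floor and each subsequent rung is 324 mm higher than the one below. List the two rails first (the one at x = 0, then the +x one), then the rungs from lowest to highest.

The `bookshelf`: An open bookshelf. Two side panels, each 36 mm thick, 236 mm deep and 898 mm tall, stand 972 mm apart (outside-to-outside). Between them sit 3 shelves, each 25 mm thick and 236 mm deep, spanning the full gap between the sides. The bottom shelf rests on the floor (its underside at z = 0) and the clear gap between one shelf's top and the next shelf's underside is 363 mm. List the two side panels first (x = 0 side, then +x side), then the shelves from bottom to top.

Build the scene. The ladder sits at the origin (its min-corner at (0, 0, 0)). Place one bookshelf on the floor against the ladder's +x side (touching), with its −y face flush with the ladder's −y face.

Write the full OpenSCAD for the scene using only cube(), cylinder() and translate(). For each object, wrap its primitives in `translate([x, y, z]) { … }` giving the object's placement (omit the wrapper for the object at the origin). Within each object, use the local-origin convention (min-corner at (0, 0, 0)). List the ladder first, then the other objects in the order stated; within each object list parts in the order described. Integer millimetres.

cube([30, 35, 1787]);
translate([315, 0, 0]) cube([30, 35, 1787]);
translate([30, 0, 260]) cube([285, 35, 24]);
translate([30, 0, 584]) cube([285, 35, 24]);
translate([30, 0, 908]) cube([285, 35, 24]);
translate([30, 0, 1232]) cube([285, 35, 24]);
translate([30, 0, 1556]) cube([285, 35, 24]);
translate([345, 0, 0]) {
  cube([36, 236, 898]);
  translate([936, 0, 0]) cube([36, 236, 898]);
  translate([36, 0, 0]) cube([900, 236, 25]);
  translate([36, 0, 388]) cube([900, 236, 25]);
  translate([36, 0, 776]) cube([900, 236, 25]);
}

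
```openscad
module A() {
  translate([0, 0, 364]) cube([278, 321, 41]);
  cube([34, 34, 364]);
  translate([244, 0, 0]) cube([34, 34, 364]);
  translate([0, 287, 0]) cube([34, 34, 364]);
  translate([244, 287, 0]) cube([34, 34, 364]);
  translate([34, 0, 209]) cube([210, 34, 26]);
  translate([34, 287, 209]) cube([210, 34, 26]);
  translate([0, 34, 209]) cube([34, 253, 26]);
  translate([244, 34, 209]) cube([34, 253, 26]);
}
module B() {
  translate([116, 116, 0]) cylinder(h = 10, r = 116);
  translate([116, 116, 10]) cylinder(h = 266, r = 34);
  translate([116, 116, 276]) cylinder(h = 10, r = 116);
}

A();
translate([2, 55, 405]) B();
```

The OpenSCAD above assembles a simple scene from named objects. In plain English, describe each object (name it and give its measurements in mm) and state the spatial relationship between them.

A is a four-legged stool. The seat is a 278×321×41 mm slab whose top surface is at z = 405 mm; four square legs, each 34×34 mm in cross-section, run from the floor (z = 0) to the underside of the seat, each flush with a corner of the seat. Four stretchers, 34 mm wide and 26 mm tall, connect adjacent legs with their undersides at z = 209 mm, each running between the inner faces of the legs it joins and aligned with the legs' outer faces on the other axis.

B is a spool: two coaxial disc flanges of radius 116 mm and thickness 10 mm, joined by a core cylinder of radius 34 mm and height 266 mm. The lower flange rests on z = 0 and the three cylinders share a vertical axis.

The spool is on top of the stool.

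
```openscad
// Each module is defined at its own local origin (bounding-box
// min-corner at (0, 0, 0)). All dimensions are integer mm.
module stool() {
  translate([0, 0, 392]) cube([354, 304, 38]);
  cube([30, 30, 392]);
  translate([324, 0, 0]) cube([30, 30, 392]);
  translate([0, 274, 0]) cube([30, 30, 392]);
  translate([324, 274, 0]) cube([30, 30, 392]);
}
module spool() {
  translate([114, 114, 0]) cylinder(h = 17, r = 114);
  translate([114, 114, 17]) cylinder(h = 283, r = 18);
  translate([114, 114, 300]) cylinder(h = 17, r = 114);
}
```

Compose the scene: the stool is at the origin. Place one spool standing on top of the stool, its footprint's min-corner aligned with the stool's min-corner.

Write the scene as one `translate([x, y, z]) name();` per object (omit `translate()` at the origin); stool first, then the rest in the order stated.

stool();
translate([0, 0, 430]) spool();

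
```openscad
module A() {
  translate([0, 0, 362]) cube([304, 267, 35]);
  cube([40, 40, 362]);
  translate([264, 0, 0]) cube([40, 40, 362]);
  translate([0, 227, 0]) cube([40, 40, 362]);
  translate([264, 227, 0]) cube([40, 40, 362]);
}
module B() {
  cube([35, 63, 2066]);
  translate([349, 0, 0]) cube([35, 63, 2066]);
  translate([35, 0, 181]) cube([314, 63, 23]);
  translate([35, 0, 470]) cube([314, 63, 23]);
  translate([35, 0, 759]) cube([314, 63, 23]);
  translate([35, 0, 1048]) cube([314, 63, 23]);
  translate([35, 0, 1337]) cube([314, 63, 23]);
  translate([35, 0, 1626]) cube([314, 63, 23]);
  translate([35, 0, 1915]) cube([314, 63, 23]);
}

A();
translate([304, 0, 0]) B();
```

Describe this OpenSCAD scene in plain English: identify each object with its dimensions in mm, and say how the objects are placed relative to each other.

A is a four-legged stool. The seat is a 304×267×35 mm slab whose top surface is at z = 397 mm; four square legs, each 40×40 mm in cross-section, run from the floor (z = 0) to the underside of the seat, each flush with a corner of the seat.

B is a wooden ladder with two side rails of 35×63 mm section and 2066 mm height, set 384 mm apart overall. Between them run 7 rectangular rungs (63 mm deep, 23 mm thick), front faces flush with the rails' −y face. The bottom of the first rung is 181 mm above the floor and each subsequent rung is 289 mm higher than the one below.

The ladder is against the stool's +x side, with their −y faces flush.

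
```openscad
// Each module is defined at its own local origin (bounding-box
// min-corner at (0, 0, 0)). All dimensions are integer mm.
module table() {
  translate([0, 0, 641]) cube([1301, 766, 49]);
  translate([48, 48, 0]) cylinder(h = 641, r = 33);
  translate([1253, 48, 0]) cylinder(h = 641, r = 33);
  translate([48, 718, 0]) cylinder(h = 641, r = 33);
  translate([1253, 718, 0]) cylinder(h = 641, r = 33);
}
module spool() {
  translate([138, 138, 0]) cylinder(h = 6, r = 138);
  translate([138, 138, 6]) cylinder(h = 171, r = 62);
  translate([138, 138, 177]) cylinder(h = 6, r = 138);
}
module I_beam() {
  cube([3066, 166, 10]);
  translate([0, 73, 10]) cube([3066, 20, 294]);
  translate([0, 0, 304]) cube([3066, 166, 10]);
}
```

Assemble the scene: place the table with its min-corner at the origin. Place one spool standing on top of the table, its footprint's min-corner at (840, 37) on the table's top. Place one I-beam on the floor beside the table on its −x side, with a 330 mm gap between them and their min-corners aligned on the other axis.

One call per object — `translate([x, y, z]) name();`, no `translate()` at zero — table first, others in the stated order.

table();
translate([840, 37, 690]) spool();
translate([-3396, 0, 0]) I_beam();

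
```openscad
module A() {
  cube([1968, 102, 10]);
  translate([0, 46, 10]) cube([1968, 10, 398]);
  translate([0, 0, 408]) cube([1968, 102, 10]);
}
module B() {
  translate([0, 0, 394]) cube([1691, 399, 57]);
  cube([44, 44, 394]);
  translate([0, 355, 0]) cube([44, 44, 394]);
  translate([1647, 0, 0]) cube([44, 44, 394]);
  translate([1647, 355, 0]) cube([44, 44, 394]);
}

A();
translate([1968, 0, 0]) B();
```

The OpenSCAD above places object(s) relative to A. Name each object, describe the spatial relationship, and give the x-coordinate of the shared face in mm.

A is an I-beam. B is a bench. The bench is against the I-beam's +x side, with their −y faces flush. The x-coordinate of the shared face is 1968 mm.

The I-beam's +x face and the bench's −x face are both at x = 1968 mm.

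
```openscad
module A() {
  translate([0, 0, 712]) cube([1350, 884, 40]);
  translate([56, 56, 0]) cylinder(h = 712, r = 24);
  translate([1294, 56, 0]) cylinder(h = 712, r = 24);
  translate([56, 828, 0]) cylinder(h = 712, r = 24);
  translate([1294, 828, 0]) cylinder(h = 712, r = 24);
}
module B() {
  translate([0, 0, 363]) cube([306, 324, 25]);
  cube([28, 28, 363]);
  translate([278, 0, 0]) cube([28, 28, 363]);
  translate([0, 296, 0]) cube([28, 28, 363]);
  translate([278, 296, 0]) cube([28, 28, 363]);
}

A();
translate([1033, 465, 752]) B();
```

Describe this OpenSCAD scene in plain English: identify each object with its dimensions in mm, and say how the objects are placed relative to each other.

A is a table: top 1350 mm (x) × 884 mm (y), 40 mm thick, upper face at z = 752 mm, on four round legs of 48 mm diameter, each leg's bounding box inset 32 mm from the nearest pair of top edges, running from z = 0 to the bottom of the top.

B is a four-legged stool. The seat is 306×324 mm, 25 mm thick, top at z = 388 mm. It stands on four square legs, each 28×28 mm in cross-section, from z = 0 to the seat underside, each flush with a corner of the seat.

The stool is on top of the table.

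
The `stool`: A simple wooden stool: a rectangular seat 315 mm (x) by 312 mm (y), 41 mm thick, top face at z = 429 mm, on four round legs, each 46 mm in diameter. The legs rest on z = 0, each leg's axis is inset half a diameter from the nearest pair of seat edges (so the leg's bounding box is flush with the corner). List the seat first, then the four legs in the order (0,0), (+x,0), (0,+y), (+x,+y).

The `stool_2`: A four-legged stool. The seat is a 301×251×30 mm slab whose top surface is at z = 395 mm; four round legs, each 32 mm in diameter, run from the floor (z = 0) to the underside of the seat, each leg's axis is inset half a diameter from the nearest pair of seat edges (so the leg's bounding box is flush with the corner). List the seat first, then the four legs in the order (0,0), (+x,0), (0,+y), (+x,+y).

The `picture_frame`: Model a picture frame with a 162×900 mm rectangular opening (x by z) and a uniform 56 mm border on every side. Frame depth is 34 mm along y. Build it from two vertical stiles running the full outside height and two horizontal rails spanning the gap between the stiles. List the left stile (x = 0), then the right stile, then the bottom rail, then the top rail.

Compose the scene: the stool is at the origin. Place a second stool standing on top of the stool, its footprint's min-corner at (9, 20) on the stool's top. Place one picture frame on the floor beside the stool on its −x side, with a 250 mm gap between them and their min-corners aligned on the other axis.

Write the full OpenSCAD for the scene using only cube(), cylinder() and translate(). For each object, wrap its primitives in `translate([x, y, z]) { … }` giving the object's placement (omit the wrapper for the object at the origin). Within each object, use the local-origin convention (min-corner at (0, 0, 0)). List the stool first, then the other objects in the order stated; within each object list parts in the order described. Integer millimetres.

translate([0, 0, 388]) cube([315, 312, 41]);
translate([23, 23, 0]) cylinder(h = 388, r = 23);
translate([292, 23, 0]) cylinder(h = 388, r = 23);
translate([23, 289, 0]) cylinder(h = 388, r = 23);
translate([292, 289, 0]) cylinder(h = 388, r = 23);
translate([9, 20, 429]) {
  translate([0, 0, 365]) cube([301, 251, 30]);
  translate([16, 16, 0]) cylinder(h = 365, r = 16);
  translate([285, 16, 0]) cylinder(h = 365, r = 16);
  translate([16, 235, 0]) cylinder(h = 365, r = 16);
  translate([285, 235, 0]) cylinder(h = 365, r = 16);
}
translate([-524, 0, 0]) {
  cube([56, 34, 1012]);
  translate([218, 0, 0]) cube([56, 34, 1012]);
  translate([56, 0, 0]) cube([162, 34, 56]);
  translate([56, 0, 956]) cube([162, 34, 56]);
}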